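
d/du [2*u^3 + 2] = 6*u^2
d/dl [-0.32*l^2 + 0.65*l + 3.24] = 0.65 - 0.64*l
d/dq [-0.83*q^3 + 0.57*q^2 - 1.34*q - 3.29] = -2.49*q^2 + 1.14*q - 1.34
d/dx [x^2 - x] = 2*x - 1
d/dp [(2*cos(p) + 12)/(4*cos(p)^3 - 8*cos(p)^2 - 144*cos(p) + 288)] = (cos(p) - 4)*sin(p)/((cos(p) - 6)^2*(cos(p) - 2)^2)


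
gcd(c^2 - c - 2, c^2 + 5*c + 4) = c + 1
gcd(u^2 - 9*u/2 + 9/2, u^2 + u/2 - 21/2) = u - 3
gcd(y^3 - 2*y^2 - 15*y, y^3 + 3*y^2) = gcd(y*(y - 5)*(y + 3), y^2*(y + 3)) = y^2 + 3*y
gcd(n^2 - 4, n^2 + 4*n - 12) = n - 2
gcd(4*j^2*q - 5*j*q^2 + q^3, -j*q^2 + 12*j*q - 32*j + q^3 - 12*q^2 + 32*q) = -j + q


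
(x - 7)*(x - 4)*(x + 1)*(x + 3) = x^4 - 7*x^3 - 13*x^2 + 79*x + 84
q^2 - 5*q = q*(q - 5)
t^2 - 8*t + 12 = (t - 6)*(t - 2)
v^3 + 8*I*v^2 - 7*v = v*(v + I)*(v + 7*I)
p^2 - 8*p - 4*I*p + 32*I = (p - 8)*(p - 4*I)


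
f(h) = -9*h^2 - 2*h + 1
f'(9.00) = -164.00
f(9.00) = -746.00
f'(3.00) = -56.00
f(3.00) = -86.00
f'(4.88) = -89.84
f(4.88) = -223.09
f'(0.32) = -7.76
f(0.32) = -0.56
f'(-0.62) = 9.16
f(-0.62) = -1.22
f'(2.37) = -44.66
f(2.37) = -54.29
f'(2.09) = -39.62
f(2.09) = -42.49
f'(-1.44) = 23.92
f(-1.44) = -14.78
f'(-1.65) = 27.70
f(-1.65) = -20.20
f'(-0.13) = 0.34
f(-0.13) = 1.11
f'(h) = -18*h - 2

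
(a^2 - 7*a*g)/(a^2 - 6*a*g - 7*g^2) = a/(a + g)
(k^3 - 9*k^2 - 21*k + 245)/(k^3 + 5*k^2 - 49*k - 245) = (k - 7)/(k + 7)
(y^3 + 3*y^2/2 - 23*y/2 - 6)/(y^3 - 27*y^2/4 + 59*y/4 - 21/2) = 2*(2*y^2 + 9*y + 4)/(4*y^2 - 15*y + 14)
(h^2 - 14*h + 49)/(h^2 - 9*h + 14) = (h - 7)/(h - 2)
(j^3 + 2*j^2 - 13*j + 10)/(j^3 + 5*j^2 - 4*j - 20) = (j - 1)/(j + 2)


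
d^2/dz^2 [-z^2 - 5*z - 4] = -2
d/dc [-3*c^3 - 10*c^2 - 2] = c*(-9*c - 20)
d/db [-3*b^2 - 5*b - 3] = -6*b - 5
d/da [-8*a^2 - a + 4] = -16*a - 1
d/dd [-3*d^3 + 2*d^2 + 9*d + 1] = -9*d^2 + 4*d + 9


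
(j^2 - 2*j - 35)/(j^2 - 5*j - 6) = (-j^2 + 2*j + 35)/(-j^2 + 5*j + 6)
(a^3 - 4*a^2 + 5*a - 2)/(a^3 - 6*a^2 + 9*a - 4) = (a - 2)/(a - 4)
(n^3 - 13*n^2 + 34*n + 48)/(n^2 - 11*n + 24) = (n^2 - 5*n - 6)/(n - 3)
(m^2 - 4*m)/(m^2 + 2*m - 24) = m/(m + 6)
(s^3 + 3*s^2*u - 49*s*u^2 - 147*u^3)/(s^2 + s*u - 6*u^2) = (s^2 - 49*u^2)/(s - 2*u)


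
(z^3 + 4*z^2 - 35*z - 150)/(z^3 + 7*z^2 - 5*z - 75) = (z - 6)/(z - 3)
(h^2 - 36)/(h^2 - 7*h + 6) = (h + 6)/(h - 1)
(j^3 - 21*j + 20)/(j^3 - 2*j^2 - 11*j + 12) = (j + 5)/(j + 3)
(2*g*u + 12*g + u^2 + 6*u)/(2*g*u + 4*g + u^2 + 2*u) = (u + 6)/(u + 2)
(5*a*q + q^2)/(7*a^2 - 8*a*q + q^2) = q*(5*a + q)/(7*a^2 - 8*a*q + q^2)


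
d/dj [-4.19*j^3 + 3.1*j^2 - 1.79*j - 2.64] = -12.57*j^2 + 6.2*j - 1.79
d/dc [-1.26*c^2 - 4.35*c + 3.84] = -2.52*c - 4.35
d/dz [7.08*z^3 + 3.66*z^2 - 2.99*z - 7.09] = 21.24*z^2 + 7.32*z - 2.99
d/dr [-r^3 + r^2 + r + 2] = -3*r^2 + 2*r + 1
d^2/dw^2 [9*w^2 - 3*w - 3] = 18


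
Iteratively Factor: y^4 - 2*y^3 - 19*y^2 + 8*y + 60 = (y - 5)*(y^3 + 3*y^2 - 4*y - 12) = (y - 5)*(y + 2)*(y^2 + y - 6) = (y - 5)*(y - 2)*(y + 2)*(y + 3)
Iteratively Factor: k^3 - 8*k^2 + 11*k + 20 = (k - 5)*(k^2 - 3*k - 4) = (k - 5)*(k + 1)*(k - 4)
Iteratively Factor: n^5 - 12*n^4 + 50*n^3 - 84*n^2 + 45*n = (n - 5)*(n^4 - 7*n^3 + 15*n^2 - 9*n) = n*(n - 5)*(n^3 - 7*n^2 + 15*n - 9) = n*(n - 5)*(n - 3)*(n^2 - 4*n + 3) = n*(n - 5)*(n - 3)^2*(n - 1)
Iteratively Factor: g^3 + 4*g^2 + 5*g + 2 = (g + 2)*(g^2 + 2*g + 1) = (g + 1)*(g + 2)*(g + 1)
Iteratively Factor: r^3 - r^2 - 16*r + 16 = (r - 4)*(r^2 + 3*r - 4) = (r - 4)*(r - 1)*(r + 4)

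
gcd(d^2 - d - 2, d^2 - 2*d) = d - 2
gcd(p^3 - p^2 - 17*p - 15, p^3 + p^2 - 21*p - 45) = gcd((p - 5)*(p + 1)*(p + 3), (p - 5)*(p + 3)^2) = p^2 - 2*p - 15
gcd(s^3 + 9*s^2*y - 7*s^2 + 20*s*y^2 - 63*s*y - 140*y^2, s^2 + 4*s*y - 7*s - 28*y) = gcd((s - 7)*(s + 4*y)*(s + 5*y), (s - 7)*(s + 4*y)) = s^2 + 4*s*y - 7*s - 28*y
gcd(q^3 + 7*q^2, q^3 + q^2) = q^2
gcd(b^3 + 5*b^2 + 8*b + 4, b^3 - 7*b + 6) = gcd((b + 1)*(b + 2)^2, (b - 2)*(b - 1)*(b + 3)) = 1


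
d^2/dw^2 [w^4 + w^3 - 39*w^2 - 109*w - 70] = 12*w^2 + 6*w - 78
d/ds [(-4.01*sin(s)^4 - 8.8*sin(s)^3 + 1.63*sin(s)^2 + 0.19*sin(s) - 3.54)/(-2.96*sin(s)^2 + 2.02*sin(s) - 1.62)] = (23.7392*sin(s)^5 + 1.74740000000001*sin(s)^4 - 9.5672*sin(s)^3 + 46.623*sin(s)^2 - 26.238*sin(s) + 6.843)*cos(s)/(8.7616*sin(s)^4 - 11.9584*sin(s)^3 + 13.6708*sin(s)^2 - 6.5448*sin(s) + 2.6244)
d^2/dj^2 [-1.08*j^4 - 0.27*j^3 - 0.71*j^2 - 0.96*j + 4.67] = -12.96*j^2 - 1.62*j - 1.42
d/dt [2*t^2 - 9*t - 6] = 4*t - 9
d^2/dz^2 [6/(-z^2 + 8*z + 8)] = 12*(-z^2 + 8*z + 4*(z - 4)^2 + 8)/(-z^2 + 8*z + 8)^3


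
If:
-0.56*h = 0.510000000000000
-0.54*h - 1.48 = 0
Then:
No Solution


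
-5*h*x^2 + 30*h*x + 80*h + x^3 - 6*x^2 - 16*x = (-5*h + x)*(x - 8)*(x + 2)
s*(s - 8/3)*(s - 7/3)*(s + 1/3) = s^4 - 14*s^3/3 + 41*s^2/9 + 56*s/27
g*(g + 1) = g^2 + g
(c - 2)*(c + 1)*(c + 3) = c^3 + 2*c^2 - 5*c - 6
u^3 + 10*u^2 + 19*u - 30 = (u - 1)*(u + 5)*(u + 6)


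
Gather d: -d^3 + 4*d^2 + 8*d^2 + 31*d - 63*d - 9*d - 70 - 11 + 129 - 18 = -d^3 + 12*d^2 - 41*d + 30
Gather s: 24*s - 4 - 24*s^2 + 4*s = -24*s^2 + 28*s - 4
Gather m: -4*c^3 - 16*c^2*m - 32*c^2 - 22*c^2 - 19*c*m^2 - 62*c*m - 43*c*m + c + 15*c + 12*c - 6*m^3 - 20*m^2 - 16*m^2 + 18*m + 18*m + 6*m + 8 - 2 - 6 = -4*c^3 - 54*c^2 + 28*c - 6*m^3 + m^2*(-19*c - 36) + m*(-16*c^2 - 105*c + 42)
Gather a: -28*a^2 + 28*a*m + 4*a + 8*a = -28*a^2 + a*(28*m + 12)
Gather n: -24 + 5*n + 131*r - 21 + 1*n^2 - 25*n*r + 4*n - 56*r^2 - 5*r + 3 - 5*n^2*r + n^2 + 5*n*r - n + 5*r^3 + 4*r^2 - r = n^2*(2 - 5*r) + n*(8 - 20*r) + 5*r^3 - 52*r^2 + 125*r - 42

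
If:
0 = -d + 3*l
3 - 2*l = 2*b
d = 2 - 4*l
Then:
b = 17/14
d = 6/7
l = 2/7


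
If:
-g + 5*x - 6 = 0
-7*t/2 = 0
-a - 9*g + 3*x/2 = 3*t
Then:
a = 54 - 87*x/2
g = 5*x - 6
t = 0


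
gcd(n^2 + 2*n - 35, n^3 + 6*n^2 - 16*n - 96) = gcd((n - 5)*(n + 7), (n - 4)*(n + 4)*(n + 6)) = 1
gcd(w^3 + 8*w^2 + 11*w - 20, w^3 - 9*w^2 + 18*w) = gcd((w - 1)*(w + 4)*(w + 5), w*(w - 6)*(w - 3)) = 1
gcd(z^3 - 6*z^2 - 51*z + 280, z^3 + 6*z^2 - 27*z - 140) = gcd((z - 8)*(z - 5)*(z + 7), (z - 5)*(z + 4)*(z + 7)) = z^2 + 2*z - 35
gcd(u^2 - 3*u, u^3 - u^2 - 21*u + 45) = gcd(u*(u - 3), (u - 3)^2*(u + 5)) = u - 3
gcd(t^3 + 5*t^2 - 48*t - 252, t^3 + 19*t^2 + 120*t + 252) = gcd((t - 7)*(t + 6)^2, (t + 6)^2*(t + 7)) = t^2 + 12*t + 36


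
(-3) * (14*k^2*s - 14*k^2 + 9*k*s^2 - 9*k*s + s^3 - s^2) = -42*k^2*s + 42*k^2 - 27*k*s^2 + 27*k*s - 3*s^3 + 3*s^2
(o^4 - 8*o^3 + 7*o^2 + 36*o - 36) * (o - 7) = o^5 - 15*o^4 + 63*o^3 - 13*o^2 - 288*o + 252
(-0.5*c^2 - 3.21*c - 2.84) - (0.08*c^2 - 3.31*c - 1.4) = -0.58*c^2 + 0.1*c - 1.44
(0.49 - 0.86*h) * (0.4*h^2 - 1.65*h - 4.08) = -0.344*h^3 + 1.615*h^2 + 2.7003*h - 1.9992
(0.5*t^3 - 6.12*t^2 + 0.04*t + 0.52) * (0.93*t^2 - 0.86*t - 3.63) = 0.465*t^5 - 6.1216*t^4 + 3.4854*t^3 + 22.6648*t^2 - 0.5924*t - 1.8876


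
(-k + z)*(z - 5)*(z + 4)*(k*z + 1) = -k^2*z^3 + k^2*z^2 + 20*k^2*z + k*z^4 - k*z^3 - 21*k*z^2 + k*z + 20*k + z^3 - z^2 - 20*z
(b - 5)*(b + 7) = b^2 + 2*b - 35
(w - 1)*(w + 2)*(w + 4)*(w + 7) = w^4 + 12*w^3 + 37*w^2 + 6*w - 56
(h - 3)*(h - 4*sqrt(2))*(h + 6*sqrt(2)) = h^3 - 3*h^2 + 2*sqrt(2)*h^2 - 48*h - 6*sqrt(2)*h + 144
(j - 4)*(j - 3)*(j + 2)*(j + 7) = j^4 + 2*j^3 - 37*j^2 + 10*j + 168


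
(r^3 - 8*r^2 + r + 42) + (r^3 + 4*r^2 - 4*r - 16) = 2*r^3 - 4*r^2 - 3*r + 26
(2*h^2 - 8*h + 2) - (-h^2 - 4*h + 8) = 3*h^2 - 4*h - 6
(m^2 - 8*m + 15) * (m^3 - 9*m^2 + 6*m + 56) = m^5 - 17*m^4 + 93*m^3 - 127*m^2 - 358*m + 840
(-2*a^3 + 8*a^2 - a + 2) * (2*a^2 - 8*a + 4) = -4*a^5 + 32*a^4 - 74*a^3 + 44*a^2 - 20*a + 8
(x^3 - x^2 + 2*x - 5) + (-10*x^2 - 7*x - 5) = x^3 - 11*x^2 - 5*x - 10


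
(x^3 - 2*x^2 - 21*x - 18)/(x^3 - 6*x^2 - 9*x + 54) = (x + 1)/(x - 3)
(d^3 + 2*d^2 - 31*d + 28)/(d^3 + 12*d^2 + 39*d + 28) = (d^2 - 5*d + 4)/(d^2 + 5*d + 4)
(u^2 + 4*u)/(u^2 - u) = (u + 4)/(u - 1)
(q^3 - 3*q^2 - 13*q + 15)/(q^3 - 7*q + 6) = (q - 5)/(q - 2)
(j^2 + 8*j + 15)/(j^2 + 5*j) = (j + 3)/j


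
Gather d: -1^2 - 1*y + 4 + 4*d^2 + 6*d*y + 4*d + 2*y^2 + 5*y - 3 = 4*d^2 + d*(6*y + 4) + 2*y^2 + 4*y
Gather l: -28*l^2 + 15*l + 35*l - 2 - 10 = -28*l^2 + 50*l - 12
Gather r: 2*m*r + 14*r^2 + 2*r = 14*r^2 + r*(2*m + 2)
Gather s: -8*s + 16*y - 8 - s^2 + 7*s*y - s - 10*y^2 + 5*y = -s^2 + s*(7*y - 9) - 10*y^2 + 21*y - 8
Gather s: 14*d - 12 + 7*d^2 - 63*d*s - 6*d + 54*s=7*d^2 + 8*d + s*(54 - 63*d) - 12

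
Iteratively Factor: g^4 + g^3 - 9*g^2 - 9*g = (g - 3)*(g^3 + 4*g^2 + 3*g) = (g - 3)*(g + 1)*(g^2 + 3*g) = g*(g - 3)*(g + 1)*(g + 3)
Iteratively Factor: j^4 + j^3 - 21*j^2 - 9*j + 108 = (j - 3)*(j^3 + 4*j^2 - 9*j - 36) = (j - 3)*(j + 4)*(j^2 - 9) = (j - 3)*(j + 3)*(j + 4)*(j - 3)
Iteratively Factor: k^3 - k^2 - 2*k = (k + 1)*(k^2 - 2*k) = (k - 2)*(k + 1)*(k)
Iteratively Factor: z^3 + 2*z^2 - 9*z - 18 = (z + 2)*(z^2 - 9) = (z - 3)*(z + 2)*(z + 3)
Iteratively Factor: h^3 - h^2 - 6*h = (h)*(h^2 - h - 6) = h*(h + 2)*(h - 3)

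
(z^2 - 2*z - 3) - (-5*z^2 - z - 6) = 6*z^2 - z + 3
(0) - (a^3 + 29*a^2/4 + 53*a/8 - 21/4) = -a^3 - 29*a^2/4 - 53*a/8 + 21/4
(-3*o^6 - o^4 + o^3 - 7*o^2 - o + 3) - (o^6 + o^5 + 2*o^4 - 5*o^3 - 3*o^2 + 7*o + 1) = -4*o^6 - o^5 - 3*o^4 + 6*o^3 - 4*o^2 - 8*o + 2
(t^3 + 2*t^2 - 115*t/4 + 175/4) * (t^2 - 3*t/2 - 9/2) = t^5 + t^4/2 - 145*t^3/4 + 623*t^2/8 + 255*t/4 - 1575/8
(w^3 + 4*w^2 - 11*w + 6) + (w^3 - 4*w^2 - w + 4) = 2*w^3 - 12*w + 10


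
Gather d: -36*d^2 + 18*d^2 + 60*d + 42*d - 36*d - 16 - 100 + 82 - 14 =-18*d^2 + 66*d - 48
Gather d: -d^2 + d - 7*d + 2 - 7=-d^2 - 6*d - 5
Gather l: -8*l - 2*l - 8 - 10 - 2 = -10*l - 20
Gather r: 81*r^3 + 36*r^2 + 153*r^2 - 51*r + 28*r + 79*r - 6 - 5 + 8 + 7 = 81*r^3 + 189*r^2 + 56*r + 4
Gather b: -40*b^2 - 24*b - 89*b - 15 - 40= -40*b^2 - 113*b - 55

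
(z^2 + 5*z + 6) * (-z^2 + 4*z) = -z^4 - z^3 + 14*z^2 + 24*z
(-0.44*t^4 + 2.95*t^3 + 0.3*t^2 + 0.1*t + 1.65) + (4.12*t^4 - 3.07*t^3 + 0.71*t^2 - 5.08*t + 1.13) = 3.68*t^4 - 0.12*t^3 + 1.01*t^2 - 4.98*t + 2.78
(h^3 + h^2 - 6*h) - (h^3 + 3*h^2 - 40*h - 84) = -2*h^2 + 34*h + 84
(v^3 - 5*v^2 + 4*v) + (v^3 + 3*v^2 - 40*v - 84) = 2*v^3 - 2*v^2 - 36*v - 84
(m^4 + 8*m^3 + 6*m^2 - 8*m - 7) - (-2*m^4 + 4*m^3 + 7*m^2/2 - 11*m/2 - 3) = 3*m^4 + 4*m^3 + 5*m^2/2 - 5*m/2 - 4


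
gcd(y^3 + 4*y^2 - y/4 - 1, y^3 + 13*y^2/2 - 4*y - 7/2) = y + 1/2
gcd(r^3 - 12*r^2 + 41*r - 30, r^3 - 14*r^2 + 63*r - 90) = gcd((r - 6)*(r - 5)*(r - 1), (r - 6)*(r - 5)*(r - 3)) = r^2 - 11*r + 30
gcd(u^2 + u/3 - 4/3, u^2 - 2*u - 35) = 1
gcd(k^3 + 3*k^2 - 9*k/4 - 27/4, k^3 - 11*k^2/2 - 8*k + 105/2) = k + 3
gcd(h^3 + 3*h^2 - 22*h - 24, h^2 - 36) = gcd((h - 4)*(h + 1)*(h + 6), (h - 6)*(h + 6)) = h + 6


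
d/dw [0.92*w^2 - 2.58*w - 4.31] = 1.84*w - 2.58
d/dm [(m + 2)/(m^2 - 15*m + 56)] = (m^2 - 15*m - (m + 2)*(2*m - 15) + 56)/(m^2 - 15*m + 56)^2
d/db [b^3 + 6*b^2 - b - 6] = 3*b^2 + 12*b - 1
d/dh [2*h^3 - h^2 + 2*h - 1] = 6*h^2 - 2*h + 2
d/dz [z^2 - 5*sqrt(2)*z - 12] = 2*z - 5*sqrt(2)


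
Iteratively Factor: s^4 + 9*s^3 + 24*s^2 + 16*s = (s + 4)*(s^3 + 5*s^2 + 4*s) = (s + 4)^2*(s^2 + s) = s*(s + 4)^2*(s + 1)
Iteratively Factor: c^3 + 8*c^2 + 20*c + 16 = (c + 4)*(c^2 + 4*c + 4) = (c + 2)*(c + 4)*(c + 2)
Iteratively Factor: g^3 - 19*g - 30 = (g + 3)*(g^2 - 3*g - 10) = (g + 2)*(g + 3)*(g - 5)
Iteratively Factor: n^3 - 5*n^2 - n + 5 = (n + 1)*(n^2 - 6*n + 5) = (n - 1)*(n + 1)*(n - 5)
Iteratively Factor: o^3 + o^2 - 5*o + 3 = (o + 3)*(o^2 - 2*o + 1) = (o - 1)*(o + 3)*(o - 1)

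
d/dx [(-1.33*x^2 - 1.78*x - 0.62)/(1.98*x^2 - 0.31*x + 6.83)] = (3.9367*x^2 - 15.7126*x - 12.3496)/(3.9204*x^4 - 1.2276*x^3 + 27.1429*x^2 - 4.2346*x + 46.6489)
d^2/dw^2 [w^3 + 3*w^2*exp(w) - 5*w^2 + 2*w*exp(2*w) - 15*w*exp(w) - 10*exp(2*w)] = 3*w^2*exp(w) + 8*w*exp(2*w) - 3*w*exp(w) + 6*w - 32*exp(2*w) - 24*exp(w) - 10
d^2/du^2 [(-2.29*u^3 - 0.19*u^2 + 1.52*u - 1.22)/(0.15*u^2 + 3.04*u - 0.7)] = (1.11022302462516e-16*u^5 + 1.77635683940025e-15*u^4 - 42.5657479999999*u^3 + 28.95432*u^2 - 9.11292*u - 16.522784)/(0.003375*u^6 + 0.2052*u^5 + 4.11147*u^4 + 26.179264*u^3 - 19.18686*u^2 + 4.4688*u - 0.343)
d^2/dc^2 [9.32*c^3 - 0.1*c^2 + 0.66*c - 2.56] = 55.92*c - 0.2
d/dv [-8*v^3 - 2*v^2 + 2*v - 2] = -24*v^2 - 4*v + 2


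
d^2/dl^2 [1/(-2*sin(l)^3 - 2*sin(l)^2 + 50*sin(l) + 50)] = (9*sin(l)^5 + 2*sin(l)^4 - 60*sin(l)^3 + 194*sin(l)^2 + 675*sin(l) - 1300)/(2*(sin(l) - 5)^3*(sin(l) + 1)^2*(sin(l) + 5)^3)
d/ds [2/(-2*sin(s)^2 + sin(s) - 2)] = 2*(4*sin(s) - 1)*cos(s)/(-sin(s) - cos(2*s) + 3)^2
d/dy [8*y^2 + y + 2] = 16*y + 1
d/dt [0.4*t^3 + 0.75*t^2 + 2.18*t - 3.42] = 1.2*t^2 + 1.5*t + 2.18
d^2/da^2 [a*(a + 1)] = 2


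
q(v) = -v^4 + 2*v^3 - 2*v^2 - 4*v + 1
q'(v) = -4*v^3 + 6*v^2 - 4*v - 4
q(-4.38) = -555.95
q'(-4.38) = 464.74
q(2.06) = -16.25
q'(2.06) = -21.75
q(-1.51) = -9.60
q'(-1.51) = 29.49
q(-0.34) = 2.04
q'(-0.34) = -1.79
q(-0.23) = 1.79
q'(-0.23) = -2.71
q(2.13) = -17.85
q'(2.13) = -23.95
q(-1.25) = -3.47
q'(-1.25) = 18.19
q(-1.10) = -1.15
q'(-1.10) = 12.98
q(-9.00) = -8144.00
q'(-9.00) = 3434.00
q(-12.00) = -24431.00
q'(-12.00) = 7820.00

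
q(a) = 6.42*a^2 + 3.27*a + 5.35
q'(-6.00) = -73.77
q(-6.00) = 216.85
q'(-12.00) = -150.81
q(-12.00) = 890.59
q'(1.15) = 18.04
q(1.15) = 17.60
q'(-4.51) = -54.64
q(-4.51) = 121.19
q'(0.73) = 12.64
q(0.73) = 11.16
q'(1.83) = 26.77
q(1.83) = 32.83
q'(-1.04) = -10.08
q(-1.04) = 8.89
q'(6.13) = 81.98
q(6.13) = 266.64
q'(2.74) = 38.45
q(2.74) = 62.51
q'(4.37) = 59.38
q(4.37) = 142.24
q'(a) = 12.84*a + 3.27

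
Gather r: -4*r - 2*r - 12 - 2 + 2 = -6*r - 12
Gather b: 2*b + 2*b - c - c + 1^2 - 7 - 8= 4*b - 2*c - 14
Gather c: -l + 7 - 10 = -l - 3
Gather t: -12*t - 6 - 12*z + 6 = -12*t - 12*z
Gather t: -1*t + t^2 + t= t^2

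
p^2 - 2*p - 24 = (p - 6)*(p + 4)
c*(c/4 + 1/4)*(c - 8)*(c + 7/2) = c^4/4 - 7*c^3/8 - 65*c^2/8 - 7*c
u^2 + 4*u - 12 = (u - 2)*(u + 6)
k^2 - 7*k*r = k*(k - 7*r)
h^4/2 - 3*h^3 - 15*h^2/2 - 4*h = h*(h/2 + 1/2)*(h - 8)*(h + 1)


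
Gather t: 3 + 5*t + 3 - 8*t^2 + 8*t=-8*t^2 + 13*t + 6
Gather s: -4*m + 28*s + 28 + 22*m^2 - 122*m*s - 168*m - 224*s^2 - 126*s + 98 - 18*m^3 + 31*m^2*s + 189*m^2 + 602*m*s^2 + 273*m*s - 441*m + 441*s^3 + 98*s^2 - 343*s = -18*m^3 + 211*m^2 - 613*m + 441*s^3 + s^2*(602*m - 126) + s*(31*m^2 + 151*m - 441) + 126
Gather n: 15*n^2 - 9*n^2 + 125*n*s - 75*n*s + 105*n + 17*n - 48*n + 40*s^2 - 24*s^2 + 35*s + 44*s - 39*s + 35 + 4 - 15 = 6*n^2 + n*(50*s + 74) + 16*s^2 + 40*s + 24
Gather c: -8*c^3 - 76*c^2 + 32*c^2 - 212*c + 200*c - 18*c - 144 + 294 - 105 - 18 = -8*c^3 - 44*c^2 - 30*c + 27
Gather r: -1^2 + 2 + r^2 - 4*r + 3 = r^2 - 4*r + 4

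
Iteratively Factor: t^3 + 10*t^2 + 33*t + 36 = (t + 3)*(t^2 + 7*t + 12) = (t + 3)^2*(t + 4)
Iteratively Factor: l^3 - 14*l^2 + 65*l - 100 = (l - 5)*(l^2 - 9*l + 20) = (l - 5)^2*(l - 4)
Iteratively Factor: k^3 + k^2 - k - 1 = (k + 1)*(k^2 - 1) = (k + 1)^2*(k - 1)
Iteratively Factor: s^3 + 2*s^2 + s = (s + 1)*(s^2 + s) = (s + 1)^2*(s)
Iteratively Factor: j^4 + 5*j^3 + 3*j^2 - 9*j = (j - 1)*(j^3 + 6*j^2 + 9*j) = (j - 1)*(j + 3)*(j^2 + 3*j) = j*(j - 1)*(j + 3)*(j + 3)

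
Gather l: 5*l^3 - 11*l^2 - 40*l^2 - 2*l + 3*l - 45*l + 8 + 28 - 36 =5*l^3 - 51*l^2 - 44*l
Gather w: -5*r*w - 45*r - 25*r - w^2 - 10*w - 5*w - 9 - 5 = -70*r - w^2 + w*(-5*r - 15) - 14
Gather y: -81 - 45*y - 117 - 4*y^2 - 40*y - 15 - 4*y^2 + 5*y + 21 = -8*y^2 - 80*y - 192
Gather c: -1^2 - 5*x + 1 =-5*x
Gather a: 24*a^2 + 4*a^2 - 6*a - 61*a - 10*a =28*a^2 - 77*a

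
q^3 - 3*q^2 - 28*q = q*(q - 7)*(q + 4)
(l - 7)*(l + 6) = l^2 - l - 42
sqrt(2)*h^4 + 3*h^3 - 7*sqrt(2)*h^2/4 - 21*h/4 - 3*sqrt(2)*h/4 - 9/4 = (h - 3/2)*(h + 1/2)*(h + 3*sqrt(2)/2)*(sqrt(2)*h + sqrt(2))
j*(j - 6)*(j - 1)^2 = j^4 - 8*j^3 + 13*j^2 - 6*j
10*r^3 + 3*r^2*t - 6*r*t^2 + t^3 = (-5*r + t)*(-2*r + t)*(r + t)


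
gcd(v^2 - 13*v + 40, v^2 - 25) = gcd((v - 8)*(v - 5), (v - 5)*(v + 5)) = v - 5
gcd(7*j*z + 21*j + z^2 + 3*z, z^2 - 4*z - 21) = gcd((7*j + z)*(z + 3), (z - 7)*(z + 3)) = z + 3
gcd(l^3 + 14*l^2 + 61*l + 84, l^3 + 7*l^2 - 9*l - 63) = l^2 + 10*l + 21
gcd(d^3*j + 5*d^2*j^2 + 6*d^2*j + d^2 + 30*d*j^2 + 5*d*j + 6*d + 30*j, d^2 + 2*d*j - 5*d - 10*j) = 1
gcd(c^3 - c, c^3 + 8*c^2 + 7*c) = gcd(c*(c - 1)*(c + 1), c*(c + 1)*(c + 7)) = c^2 + c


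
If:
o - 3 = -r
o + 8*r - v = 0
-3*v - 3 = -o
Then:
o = 75/22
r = -9/22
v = 3/22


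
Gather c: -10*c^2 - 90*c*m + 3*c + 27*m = -10*c^2 + c*(3 - 90*m) + 27*m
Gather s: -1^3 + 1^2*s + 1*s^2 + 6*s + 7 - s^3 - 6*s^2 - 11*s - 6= -s^3 - 5*s^2 - 4*s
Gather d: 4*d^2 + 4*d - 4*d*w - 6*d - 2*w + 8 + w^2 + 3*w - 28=4*d^2 + d*(-4*w - 2) + w^2 + w - 20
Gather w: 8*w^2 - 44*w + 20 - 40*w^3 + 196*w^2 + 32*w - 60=-40*w^3 + 204*w^2 - 12*w - 40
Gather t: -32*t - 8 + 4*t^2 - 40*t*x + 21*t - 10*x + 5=4*t^2 + t*(-40*x - 11) - 10*x - 3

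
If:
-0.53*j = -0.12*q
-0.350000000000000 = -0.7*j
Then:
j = 0.50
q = 2.21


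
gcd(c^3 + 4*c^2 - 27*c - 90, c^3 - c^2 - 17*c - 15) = c^2 - 2*c - 15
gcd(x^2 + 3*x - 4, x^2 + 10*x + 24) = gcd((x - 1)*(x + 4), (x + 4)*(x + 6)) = x + 4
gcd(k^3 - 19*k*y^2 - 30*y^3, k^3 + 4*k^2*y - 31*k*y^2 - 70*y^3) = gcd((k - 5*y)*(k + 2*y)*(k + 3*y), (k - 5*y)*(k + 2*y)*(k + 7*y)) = -k^2 + 3*k*y + 10*y^2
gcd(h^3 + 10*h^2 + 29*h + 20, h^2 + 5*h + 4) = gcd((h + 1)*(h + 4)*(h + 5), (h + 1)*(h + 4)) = h^2 + 5*h + 4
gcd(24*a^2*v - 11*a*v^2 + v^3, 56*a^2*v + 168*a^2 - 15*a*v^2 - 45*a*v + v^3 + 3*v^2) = -8*a + v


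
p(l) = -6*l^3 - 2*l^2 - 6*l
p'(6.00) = -678.00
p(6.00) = -1404.00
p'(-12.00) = -2550.00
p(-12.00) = 10152.00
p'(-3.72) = -240.21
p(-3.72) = 303.52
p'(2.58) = -136.14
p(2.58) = -131.83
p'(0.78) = -20.07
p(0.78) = -8.74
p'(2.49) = -127.56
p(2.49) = -119.97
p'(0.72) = -18.21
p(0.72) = -7.60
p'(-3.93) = -268.29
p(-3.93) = 356.88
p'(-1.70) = -51.22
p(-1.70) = 33.90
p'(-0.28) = -6.29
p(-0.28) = 1.65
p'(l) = -18*l^2 - 4*l - 6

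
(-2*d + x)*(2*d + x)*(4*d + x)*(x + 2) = -16*d^3*x - 32*d^3 - 4*d^2*x^2 - 8*d^2*x + 4*d*x^3 + 8*d*x^2 + x^4 + 2*x^3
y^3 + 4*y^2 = y^2*(y + 4)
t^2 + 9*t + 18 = (t + 3)*(t + 6)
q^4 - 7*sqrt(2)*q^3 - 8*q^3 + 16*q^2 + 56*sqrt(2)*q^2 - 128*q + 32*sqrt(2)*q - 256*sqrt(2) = (q - 8)*(q - 4*sqrt(2))^2*(q + sqrt(2))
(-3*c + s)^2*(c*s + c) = 9*c^3*s + 9*c^3 - 6*c^2*s^2 - 6*c^2*s + c*s^3 + c*s^2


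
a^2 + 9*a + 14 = (a + 2)*(a + 7)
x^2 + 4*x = x*(x + 4)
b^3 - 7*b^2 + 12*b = b*(b - 4)*(b - 3)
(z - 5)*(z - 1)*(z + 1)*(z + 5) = z^4 - 26*z^2 + 25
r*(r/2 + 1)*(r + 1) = r^3/2 + 3*r^2/2 + r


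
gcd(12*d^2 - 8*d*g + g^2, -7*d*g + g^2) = 1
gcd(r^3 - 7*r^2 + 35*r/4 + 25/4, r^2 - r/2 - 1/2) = r + 1/2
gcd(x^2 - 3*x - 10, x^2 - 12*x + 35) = x - 5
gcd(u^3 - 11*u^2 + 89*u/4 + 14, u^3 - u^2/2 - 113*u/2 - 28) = u^2 - 15*u/2 - 4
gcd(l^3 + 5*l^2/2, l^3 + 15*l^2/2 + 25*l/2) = l^2 + 5*l/2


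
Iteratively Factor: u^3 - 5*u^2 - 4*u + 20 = (u - 5)*(u^2 - 4) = (u - 5)*(u + 2)*(u - 2)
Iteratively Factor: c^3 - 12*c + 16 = (c - 2)*(c^2 + 2*c - 8) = (c - 2)*(c + 4)*(c - 2)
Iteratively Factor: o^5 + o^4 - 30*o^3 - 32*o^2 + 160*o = (o - 5)*(o^4 + 6*o^3 - 32*o) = (o - 5)*(o - 2)*(o^3 + 8*o^2 + 16*o) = (o - 5)*(o - 2)*(o + 4)*(o^2 + 4*o) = o*(o - 5)*(o - 2)*(o + 4)*(o + 4)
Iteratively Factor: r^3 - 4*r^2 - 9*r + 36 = (r - 4)*(r^2 - 9) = (r - 4)*(r + 3)*(r - 3)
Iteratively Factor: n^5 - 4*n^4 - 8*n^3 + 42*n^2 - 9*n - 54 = (n + 1)*(n^4 - 5*n^3 - 3*n^2 + 45*n - 54) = (n - 3)*(n + 1)*(n^3 - 2*n^2 - 9*n + 18) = (n - 3)*(n + 1)*(n + 3)*(n^2 - 5*n + 6) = (n - 3)^2*(n + 1)*(n + 3)*(n - 2)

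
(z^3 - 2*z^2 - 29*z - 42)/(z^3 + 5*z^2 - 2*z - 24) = (z^2 - 5*z - 14)/(z^2 + 2*z - 8)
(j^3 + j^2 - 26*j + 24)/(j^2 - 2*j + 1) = (j^2 + 2*j - 24)/(j - 1)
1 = 1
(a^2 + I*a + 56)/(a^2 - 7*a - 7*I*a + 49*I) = (a + 8*I)/(a - 7)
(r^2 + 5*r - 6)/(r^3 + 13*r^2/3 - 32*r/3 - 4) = 3*(r - 1)/(3*r^2 - 5*r - 2)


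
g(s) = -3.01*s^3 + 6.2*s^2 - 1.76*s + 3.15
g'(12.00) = -1153.28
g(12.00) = -4326.45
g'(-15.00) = -2219.51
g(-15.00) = 11583.30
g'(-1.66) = -47.23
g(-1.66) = 36.92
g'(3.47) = -67.46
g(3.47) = -54.07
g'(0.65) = 2.48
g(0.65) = 3.80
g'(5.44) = -201.53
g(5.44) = -307.52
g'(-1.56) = -43.08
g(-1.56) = 32.41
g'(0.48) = 2.11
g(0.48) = 3.40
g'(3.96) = -94.26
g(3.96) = -93.51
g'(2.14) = -16.58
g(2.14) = -1.72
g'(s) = -9.03*s^2 + 12.4*s - 1.76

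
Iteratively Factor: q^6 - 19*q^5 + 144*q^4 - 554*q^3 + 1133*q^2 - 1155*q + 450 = (q - 2)*(q^5 - 17*q^4 + 110*q^3 - 334*q^2 + 465*q - 225) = (q - 5)*(q - 2)*(q^4 - 12*q^3 + 50*q^2 - 84*q + 45) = (q - 5)*(q - 2)*(q - 1)*(q^3 - 11*q^2 + 39*q - 45) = (q - 5)*(q - 3)*(q - 2)*(q - 1)*(q^2 - 8*q + 15) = (q - 5)^2*(q - 3)*(q - 2)*(q - 1)*(q - 3)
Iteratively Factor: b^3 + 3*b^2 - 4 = (b + 2)*(b^2 + b - 2) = (b + 2)^2*(b - 1)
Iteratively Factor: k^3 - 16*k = (k + 4)*(k^2 - 4*k) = (k - 4)*(k + 4)*(k)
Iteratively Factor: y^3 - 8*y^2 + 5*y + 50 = (y - 5)*(y^2 - 3*y - 10) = (y - 5)*(y + 2)*(y - 5)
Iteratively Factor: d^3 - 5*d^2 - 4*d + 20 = (d - 2)*(d^2 - 3*d - 10) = (d - 2)*(d + 2)*(d - 5)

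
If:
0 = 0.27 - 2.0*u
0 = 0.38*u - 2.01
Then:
No Solution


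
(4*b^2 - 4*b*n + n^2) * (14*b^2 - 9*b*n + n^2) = 56*b^4 - 92*b^3*n + 54*b^2*n^2 - 13*b*n^3 + n^4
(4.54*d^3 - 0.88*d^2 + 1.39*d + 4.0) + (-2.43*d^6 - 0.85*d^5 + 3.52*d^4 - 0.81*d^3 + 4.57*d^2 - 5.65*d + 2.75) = -2.43*d^6 - 0.85*d^5 + 3.52*d^4 + 3.73*d^3 + 3.69*d^2 - 4.26*d + 6.75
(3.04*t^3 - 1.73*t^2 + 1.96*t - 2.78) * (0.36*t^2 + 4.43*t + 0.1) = 1.0944*t^5 + 12.8444*t^4 - 6.6543*t^3 + 7.509*t^2 - 12.1194*t - 0.278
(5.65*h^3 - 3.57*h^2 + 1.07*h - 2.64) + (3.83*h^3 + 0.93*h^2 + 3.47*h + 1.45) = 9.48*h^3 - 2.64*h^2 + 4.54*h - 1.19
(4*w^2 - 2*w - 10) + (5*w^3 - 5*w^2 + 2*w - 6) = 5*w^3 - w^2 - 16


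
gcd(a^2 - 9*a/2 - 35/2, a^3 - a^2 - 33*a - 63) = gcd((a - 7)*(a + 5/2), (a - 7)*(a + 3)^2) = a - 7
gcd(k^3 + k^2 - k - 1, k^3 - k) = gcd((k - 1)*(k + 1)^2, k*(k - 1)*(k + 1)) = k^2 - 1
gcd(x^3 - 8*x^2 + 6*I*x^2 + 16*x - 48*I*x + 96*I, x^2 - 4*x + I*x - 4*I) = x - 4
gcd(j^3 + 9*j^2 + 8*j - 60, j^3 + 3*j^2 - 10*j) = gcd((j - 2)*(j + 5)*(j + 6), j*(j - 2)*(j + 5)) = j^2 + 3*j - 10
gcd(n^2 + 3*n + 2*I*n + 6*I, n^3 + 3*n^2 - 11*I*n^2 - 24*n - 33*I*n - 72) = n + 3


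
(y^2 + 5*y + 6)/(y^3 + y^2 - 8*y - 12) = (y + 3)/(y^2 - y - 6)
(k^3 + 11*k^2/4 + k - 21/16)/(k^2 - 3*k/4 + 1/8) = (8*k^2 + 26*k + 21)/(2*(4*k - 1))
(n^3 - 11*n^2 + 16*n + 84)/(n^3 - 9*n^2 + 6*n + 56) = (n - 6)/(n - 4)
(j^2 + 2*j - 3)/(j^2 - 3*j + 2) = (j + 3)/(j - 2)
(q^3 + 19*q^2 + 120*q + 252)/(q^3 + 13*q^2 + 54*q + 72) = (q^2 + 13*q + 42)/(q^2 + 7*q + 12)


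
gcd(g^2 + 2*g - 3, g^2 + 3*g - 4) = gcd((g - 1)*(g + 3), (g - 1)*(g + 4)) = g - 1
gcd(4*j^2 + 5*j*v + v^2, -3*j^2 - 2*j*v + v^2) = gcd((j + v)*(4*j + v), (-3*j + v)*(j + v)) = j + v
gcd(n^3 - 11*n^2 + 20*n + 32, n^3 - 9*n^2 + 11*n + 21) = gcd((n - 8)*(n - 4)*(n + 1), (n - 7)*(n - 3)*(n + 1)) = n + 1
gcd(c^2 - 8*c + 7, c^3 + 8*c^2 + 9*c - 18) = c - 1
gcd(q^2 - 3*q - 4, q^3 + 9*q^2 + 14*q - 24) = 1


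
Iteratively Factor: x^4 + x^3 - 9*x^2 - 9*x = (x - 3)*(x^3 + 4*x^2 + 3*x) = x*(x - 3)*(x^2 + 4*x + 3) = x*(x - 3)*(x + 3)*(x + 1)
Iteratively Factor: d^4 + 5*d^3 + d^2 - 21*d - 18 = (d + 3)*(d^3 + 2*d^2 - 5*d - 6) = (d + 1)*(d + 3)*(d^2 + d - 6) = (d + 1)*(d + 3)^2*(d - 2)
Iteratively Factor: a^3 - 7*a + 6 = (a - 1)*(a^2 + a - 6) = (a - 1)*(a + 3)*(a - 2)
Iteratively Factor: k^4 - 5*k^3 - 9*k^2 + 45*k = (k)*(k^3 - 5*k^2 - 9*k + 45) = k*(k - 3)*(k^2 - 2*k - 15) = k*(k - 5)*(k - 3)*(k + 3)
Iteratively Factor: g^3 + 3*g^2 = (g)*(g^2 + 3*g) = g*(g + 3)*(g)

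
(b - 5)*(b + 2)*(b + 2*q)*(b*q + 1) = b^4*q + 2*b^3*q^2 - 3*b^3*q + b^3 - 6*b^2*q^2 - 8*b^2*q - 3*b^2 - 20*b*q^2 - 6*b*q - 10*b - 20*q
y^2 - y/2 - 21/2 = (y - 7/2)*(y + 3)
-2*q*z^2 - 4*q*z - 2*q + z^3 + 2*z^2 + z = (-2*q + z)*(z + 1)^2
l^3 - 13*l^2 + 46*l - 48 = (l - 8)*(l - 3)*(l - 2)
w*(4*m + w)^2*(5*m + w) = 80*m^3*w + 56*m^2*w^2 + 13*m*w^3 + w^4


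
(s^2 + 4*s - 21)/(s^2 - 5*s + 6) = (s + 7)/(s - 2)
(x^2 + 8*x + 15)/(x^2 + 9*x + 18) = (x + 5)/(x + 6)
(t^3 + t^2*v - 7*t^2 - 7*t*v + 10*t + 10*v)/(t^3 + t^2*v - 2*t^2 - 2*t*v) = (t - 5)/t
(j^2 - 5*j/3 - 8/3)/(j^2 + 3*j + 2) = (j - 8/3)/(j + 2)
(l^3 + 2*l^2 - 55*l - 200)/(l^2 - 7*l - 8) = (l^2 + 10*l + 25)/(l + 1)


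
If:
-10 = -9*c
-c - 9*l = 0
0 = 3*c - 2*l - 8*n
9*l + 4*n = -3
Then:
No Solution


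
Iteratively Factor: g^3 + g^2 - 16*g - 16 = (g - 4)*(g^2 + 5*g + 4) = (g - 4)*(g + 1)*(g + 4)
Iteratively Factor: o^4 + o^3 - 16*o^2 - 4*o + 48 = (o - 2)*(o^3 + 3*o^2 - 10*o - 24) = (o - 2)*(o + 2)*(o^2 + o - 12) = (o - 3)*(o - 2)*(o + 2)*(o + 4)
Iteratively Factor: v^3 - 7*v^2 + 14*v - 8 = (v - 2)*(v^2 - 5*v + 4) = (v - 2)*(v - 1)*(v - 4)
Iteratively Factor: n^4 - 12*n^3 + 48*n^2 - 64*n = (n - 4)*(n^3 - 8*n^2 + 16*n) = n*(n - 4)*(n^2 - 8*n + 16) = n*(n - 4)^2*(n - 4)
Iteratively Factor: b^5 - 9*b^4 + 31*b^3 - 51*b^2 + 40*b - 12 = (b - 2)*(b^4 - 7*b^3 + 17*b^2 - 17*b + 6) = (b - 3)*(b - 2)*(b^3 - 4*b^2 + 5*b - 2) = (b - 3)*(b - 2)*(b - 1)*(b^2 - 3*b + 2) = (b - 3)*(b - 2)*(b - 1)^2*(b - 2)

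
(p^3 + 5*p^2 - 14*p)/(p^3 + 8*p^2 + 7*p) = (p - 2)/(p + 1)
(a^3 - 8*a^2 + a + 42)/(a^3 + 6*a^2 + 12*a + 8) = (a^2 - 10*a + 21)/(a^2 + 4*a + 4)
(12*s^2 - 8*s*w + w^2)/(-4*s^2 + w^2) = (-6*s + w)/(2*s + w)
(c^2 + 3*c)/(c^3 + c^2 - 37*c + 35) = c*(c + 3)/(c^3 + c^2 - 37*c + 35)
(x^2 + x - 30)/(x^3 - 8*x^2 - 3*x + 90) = (x + 6)/(x^2 - 3*x - 18)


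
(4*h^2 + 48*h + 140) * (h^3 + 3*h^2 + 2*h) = 4*h^5 + 60*h^4 + 292*h^3 + 516*h^2 + 280*h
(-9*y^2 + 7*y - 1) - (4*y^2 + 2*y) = -13*y^2 + 5*y - 1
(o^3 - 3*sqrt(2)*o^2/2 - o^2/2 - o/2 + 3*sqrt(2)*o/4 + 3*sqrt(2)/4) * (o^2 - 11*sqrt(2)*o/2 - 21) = o^5 - 7*sqrt(2)*o^4 - o^4/2 - 5*o^3 + 7*sqrt(2)*o^3/2 + 9*o^2/4 + 35*sqrt(2)*o^2 - 63*sqrt(2)*o/4 + 9*o/4 - 63*sqrt(2)/4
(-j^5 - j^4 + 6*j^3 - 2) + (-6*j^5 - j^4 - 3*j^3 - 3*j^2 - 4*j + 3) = -7*j^5 - 2*j^4 + 3*j^3 - 3*j^2 - 4*j + 1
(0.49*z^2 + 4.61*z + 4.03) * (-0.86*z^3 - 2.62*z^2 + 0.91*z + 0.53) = -0.4214*z^5 - 5.2484*z^4 - 15.0981*z^3 - 6.1038*z^2 + 6.1106*z + 2.1359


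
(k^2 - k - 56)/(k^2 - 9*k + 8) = (k + 7)/(k - 1)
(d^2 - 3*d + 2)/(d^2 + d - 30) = (d^2 - 3*d + 2)/(d^2 + d - 30)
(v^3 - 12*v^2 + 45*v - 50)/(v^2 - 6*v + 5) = (v^2 - 7*v + 10)/(v - 1)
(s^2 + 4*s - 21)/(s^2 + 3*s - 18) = (s + 7)/(s + 6)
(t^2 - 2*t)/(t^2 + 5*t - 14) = t/(t + 7)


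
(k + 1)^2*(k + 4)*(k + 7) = k^4 + 13*k^3 + 51*k^2 + 67*k + 28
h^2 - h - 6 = (h - 3)*(h + 2)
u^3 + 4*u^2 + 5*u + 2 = (u + 1)^2*(u + 2)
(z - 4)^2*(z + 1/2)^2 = z^4 - 7*z^3 + 33*z^2/4 + 14*z + 4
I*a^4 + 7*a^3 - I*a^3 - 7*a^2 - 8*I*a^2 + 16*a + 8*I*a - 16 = (a - 4*I)^2*(a + I)*(I*a - I)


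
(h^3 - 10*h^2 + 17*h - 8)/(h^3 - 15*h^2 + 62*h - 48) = (h - 1)/(h - 6)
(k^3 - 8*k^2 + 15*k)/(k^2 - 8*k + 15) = k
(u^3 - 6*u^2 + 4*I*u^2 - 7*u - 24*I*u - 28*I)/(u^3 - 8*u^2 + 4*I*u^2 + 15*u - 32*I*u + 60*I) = (u^2 - 6*u - 7)/(u^2 - 8*u + 15)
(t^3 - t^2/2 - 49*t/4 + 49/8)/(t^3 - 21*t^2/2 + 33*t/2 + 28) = (t^2 + 3*t - 7/4)/(t^2 - 7*t - 8)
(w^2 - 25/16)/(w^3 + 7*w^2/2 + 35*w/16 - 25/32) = 2*(4*w - 5)/(8*w^2 + 18*w - 5)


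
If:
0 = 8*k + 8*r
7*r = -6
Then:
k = 6/7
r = -6/7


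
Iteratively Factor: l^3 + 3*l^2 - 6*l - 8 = (l + 4)*(l^2 - l - 2) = (l + 1)*(l + 4)*(l - 2)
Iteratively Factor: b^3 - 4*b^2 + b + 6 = (b + 1)*(b^2 - 5*b + 6) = (b - 2)*(b + 1)*(b - 3)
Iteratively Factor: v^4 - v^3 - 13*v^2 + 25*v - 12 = (v - 3)*(v^3 + 2*v^2 - 7*v + 4) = (v - 3)*(v + 4)*(v^2 - 2*v + 1) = (v - 3)*(v - 1)*(v + 4)*(v - 1)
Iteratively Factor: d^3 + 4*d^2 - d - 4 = (d - 1)*(d^2 + 5*d + 4) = (d - 1)*(d + 1)*(d + 4)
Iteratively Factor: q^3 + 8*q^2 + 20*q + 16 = (q + 2)*(q^2 + 6*q + 8) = (q + 2)*(q + 4)*(q + 2)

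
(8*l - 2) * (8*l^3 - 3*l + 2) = 64*l^4 - 16*l^3 - 24*l^2 + 22*l - 4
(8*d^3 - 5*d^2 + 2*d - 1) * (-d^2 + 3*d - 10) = -8*d^5 + 29*d^4 - 97*d^3 + 57*d^2 - 23*d + 10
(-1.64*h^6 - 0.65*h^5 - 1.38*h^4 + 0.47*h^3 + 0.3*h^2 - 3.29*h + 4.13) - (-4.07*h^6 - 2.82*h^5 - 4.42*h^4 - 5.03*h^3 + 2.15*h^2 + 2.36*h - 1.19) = 2.43*h^6 + 2.17*h^5 + 3.04*h^4 + 5.5*h^3 - 1.85*h^2 - 5.65*h + 5.32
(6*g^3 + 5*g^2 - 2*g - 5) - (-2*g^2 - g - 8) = 6*g^3 + 7*g^2 - g + 3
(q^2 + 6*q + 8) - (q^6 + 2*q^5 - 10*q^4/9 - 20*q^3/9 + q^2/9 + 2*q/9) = -q^6 - 2*q^5 + 10*q^4/9 + 20*q^3/9 + 8*q^2/9 + 52*q/9 + 8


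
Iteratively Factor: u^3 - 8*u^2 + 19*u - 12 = (u - 1)*(u^2 - 7*u + 12) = (u - 4)*(u - 1)*(u - 3)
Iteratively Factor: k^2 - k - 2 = (k + 1)*(k - 2)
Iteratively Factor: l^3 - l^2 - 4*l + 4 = (l - 2)*(l^2 + l - 2) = (l - 2)*(l - 1)*(l + 2)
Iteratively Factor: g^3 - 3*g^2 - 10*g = (g)*(g^2 - 3*g - 10) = g*(g - 5)*(g + 2)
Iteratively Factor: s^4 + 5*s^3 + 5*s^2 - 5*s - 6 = (s - 1)*(s^3 + 6*s^2 + 11*s + 6) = (s - 1)*(s + 3)*(s^2 + 3*s + 2) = (s - 1)*(s + 1)*(s + 3)*(s + 2)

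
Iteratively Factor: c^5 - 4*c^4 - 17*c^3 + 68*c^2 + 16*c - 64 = (c - 4)*(c^4 - 17*c^2 + 16) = (c - 4)^2*(c^3 + 4*c^2 - c - 4) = (c - 4)^2*(c + 1)*(c^2 + 3*c - 4) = (c - 4)^2*(c + 1)*(c + 4)*(c - 1)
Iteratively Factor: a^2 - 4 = (a - 2)*(a + 2)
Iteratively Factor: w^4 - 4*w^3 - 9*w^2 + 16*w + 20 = (w + 1)*(w^3 - 5*w^2 - 4*w + 20) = (w - 5)*(w + 1)*(w^2 - 4) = (w - 5)*(w - 2)*(w + 1)*(w + 2)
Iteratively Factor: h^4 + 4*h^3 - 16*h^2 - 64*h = (h + 4)*(h^3 - 16*h) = (h + 4)^2*(h^2 - 4*h) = h*(h + 4)^2*(h - 4)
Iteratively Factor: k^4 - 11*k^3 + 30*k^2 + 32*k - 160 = (k - 5)*(k^3 - 6*k^2 + 32) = (k - 5)*(k + 2)*(k^2 - 8*k + 16) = (k - 5)*(k - 4)*(k + 2)*(k - 4)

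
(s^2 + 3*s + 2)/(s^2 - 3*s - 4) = (s + 2)/(s - 4)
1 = 1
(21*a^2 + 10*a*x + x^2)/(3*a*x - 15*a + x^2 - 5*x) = (7*a + x)/(x - 5)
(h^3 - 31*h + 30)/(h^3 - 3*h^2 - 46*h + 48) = (h - 5)/(h - 8)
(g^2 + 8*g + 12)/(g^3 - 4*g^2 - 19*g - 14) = (g + 6)/(g^2 - 6*g - 7)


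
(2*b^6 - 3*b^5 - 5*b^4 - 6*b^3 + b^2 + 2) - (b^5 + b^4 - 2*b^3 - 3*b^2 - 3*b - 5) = 2*b^6 - 4*b^5 - 6*b^4 - 4*b^3 + 4*b^2 + 3*b + 7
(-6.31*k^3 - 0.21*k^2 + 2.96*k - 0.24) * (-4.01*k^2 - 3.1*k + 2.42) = 25.3031*k^5 + 20.4031*k^4 - 26.4888*k^3 - 8.7218*k^2 + 7.9072*k - 0.5808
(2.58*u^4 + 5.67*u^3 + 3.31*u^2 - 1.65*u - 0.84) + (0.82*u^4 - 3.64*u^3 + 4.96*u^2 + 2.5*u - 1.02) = 3.4*u^4 + 2.03*u^3 + 8.27*u^2 + 0.85*u - 1.86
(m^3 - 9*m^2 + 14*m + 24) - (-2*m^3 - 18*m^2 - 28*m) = 3*m^3 + 9*m^2 + 42*m + 24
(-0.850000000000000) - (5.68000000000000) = -6.53000000000000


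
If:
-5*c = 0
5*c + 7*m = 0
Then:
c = 0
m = 0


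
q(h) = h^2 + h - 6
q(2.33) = 1.76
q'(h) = 2*h + 1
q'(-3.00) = -5.00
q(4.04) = 14.36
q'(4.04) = 9.08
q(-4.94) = 13.46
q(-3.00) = 0.00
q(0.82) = -4.51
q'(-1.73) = -2.46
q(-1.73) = -4.74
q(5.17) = 25.90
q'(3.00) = 7.00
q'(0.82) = 2.64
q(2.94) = 5.58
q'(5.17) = 11.34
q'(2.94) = 6.88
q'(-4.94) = -8.88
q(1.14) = -3.56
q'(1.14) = 3.28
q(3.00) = 6.00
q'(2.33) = 5.66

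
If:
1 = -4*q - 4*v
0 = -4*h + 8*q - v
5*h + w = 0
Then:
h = -w/5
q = -4*w/45 - 1/36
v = 4*w/45 - 2/9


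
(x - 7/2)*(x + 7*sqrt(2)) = x^2 - 7*x/2 + 7*sqrt(2)*x - 49*sqrt(2)/2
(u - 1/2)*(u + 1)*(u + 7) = u^3 + 15*u^2/2 + 3*u - 7/2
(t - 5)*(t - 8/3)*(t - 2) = t^3 - 29*t^2/3 + 86*t/3 - 80/3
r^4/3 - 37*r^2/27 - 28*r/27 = r*(r/3 + 1/3)*(r - 7/3)*(r + 4/3)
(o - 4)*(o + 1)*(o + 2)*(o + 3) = o^4 + 2*o^3 - 13*o^2 - 38*o - 24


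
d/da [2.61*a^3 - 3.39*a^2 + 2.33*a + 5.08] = 7.83*a^2 - 6.78*a + 2.33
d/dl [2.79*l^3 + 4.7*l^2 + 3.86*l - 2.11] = 8.37*l^2 + 9.4*l + 3.86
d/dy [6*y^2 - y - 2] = 12*y - 1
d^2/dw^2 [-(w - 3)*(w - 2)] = -2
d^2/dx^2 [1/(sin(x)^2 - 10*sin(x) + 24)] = 2*(-2*sin(x)^4 + 15*sin(x)^3 + sin(x)^2 - 150*sin(x) + 76)/(sin(x)^2 - 10*sin(x) + 24)^3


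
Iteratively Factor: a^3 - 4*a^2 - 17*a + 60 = (a + 4)*(a^2 - 8*a + 15) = (a - 5)*(a + 4)*(a - 3)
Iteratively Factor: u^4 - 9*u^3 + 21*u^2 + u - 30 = (u - 3)*(u^3 - 6*u^2 + 3*u + 10) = (u - 5)*(u - 3)*(u^2 - u - 2) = (u - 5)*(u - 3)*(u - 2)*(u + 1)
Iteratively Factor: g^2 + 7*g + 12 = (g + 4)*(g + 3)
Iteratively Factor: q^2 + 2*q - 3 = (q + 3)*(q - 1)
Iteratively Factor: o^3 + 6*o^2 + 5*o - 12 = (o + 4)*(o^2 + 2*o - 3) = (o - 1)*(o + 4)*(o + 3)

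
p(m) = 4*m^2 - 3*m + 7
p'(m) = 8*m - 3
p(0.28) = 6.47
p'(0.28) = -0.76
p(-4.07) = 85.47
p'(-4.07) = -35.56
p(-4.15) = 88.34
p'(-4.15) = -36.20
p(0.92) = 7.63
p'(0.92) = 4.36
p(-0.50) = 9.50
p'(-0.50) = -7.00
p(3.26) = 39.73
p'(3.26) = 23.08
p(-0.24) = 7.95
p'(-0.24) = -4.92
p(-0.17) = 7.63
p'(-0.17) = -4.36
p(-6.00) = 169.00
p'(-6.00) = -51.00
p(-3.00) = 52.00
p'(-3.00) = -27.00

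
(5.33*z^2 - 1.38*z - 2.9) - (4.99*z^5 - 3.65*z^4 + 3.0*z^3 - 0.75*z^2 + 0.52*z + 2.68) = -4.99*z^5 + 3.65*z^4 - 3.0*z^3 + 6.08*z^2 - 1.9*z - 5.58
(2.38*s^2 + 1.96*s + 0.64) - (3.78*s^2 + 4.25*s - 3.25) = -1.4*s^2 - 2.29*s + 3.89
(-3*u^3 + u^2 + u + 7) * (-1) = 3*u^3 - u^2 - u - 7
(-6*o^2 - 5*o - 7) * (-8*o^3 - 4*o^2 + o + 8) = 48*o^5 + 64*o^4 + 70*o^3 - 25*o^2 - 47*o - 56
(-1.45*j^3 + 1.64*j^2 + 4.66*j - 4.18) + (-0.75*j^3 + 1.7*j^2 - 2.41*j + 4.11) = -2.2*j^3 + 3.34*j^2 + 2.25*j - 0.0699999999999994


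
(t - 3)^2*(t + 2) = t^3 - 4*t^2 - 3*t + 18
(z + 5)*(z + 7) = z^2 + 12*z + 35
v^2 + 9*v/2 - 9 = (v - 3/2)*(v + 6)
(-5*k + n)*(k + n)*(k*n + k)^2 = -5*k^4*n^2 - 10*k^4*n - 5*k^4 - 4*k^3*n^3 - 8*k^3*n^2 - 4*k^3*n + k^2*n^4 + 2*k^2*n^3 + k^2*n^2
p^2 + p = p*(p + 1)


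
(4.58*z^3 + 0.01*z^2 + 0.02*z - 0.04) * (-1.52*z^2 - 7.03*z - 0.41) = -6.9616*z^5 - 32.2126*z^4 - 1.9785*z^3 - 0.0839*z^2 + 0.273*z + 0.0164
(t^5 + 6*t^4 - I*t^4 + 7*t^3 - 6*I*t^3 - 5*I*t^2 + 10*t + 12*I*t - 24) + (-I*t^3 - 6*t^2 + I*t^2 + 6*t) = t^5 + 6*t^4 - I*t^4 + 7*t^3 - 7*I*t^3 - 6*t^2 - 4*I*t^2 + 16*t + 12*I*t - 24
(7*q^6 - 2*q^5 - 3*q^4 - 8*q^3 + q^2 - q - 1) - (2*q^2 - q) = 7*q^6 - 2*q^5 - 3*q^4 - 8*q^3 - q^2 - 1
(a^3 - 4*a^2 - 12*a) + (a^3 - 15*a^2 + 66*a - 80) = 2*a^3 - 19*a^2 + 54*a - 80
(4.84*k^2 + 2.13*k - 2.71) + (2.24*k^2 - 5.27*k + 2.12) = 7.08*k^2 - 3.14*k - 0.59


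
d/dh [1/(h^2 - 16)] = -2*h/(h^2 - 16)^2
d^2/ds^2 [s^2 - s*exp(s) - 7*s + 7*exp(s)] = -s*exp(s) + 5*exp(s) + 2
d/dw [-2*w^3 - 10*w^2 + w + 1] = -6*w^2 - 20*w + 1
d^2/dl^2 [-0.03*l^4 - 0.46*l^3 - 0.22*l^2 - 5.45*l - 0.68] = -0.36*l^2 - 2.76*l - 0.44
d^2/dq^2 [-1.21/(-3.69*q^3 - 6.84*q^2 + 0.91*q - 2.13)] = (-(26.7894*q + 16.5528)*(3.69*q^3 + 6.84*q^2 - 0.91*q + 2.13) + 1.21*(11.07*q^2 + 13.68*q - 0.91)*(22.14*q^2 + 27.36*q - 1.82))/(3.69*q^3 + 6.84*q^2 - 0.91*q + 2.13)^3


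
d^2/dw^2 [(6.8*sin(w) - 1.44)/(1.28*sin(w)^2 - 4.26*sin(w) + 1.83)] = (-11.14112*sin(w)^5 - 27.641856*sin(w)^4 + 94.2960640000001*sin(w)^3 - 54.5268959999999*sin(w)^2 - 60.0042960000001*sin(w) + 60.503904)/(2.097152*sin(w)^6 - 20.938752*sin(w)^5 + 78.6816*sin(w)^4 - 137.18052*sin(w)^3 + 112.4901*sin(w)^2 - 42.798942*sin(w) + 6.128487)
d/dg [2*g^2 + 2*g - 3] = 4*g + 2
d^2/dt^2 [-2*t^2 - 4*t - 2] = -4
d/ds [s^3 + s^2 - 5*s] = 3*s^2 + 2*s - 5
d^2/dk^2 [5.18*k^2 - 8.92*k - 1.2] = 10.3600000000000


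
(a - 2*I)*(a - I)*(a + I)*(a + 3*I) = a^4 + I*a^3 + 7*a^2 + I*a + 6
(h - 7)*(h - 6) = h^2 - 13*h + 42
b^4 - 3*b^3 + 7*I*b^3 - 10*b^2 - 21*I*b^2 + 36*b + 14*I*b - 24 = (b - 2)*(b - 1)*(b + 3*I)*(b + 4*I)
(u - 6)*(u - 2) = u^2 - 8*u + 12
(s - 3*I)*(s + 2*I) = s^2 - I*s + 6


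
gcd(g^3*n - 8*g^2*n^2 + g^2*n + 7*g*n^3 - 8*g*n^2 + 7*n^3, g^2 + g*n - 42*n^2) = 1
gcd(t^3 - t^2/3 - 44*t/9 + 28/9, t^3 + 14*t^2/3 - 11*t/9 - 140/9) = t + 7/3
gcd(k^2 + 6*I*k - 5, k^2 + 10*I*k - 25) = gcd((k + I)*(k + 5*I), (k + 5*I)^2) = k + 5*I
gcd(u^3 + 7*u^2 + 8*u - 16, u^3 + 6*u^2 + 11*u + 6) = 1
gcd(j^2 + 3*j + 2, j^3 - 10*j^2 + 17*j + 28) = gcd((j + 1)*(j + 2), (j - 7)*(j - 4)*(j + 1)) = j + 1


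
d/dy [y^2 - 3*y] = 2*y - 3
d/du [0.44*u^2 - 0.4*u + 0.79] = 0.88*u - 0.4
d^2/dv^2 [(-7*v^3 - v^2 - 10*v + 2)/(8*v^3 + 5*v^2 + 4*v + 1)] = 2*(216*v^6 - 1248*v^5 + 709*v^3 + 753*v^2 + 201*v + 61)/(512*v^9 + 960*v^8 + 1368*v^7 + 1277*v^6 + 924*v^5 + 507*v^4 + 208*v^3 + 63*v^2 + 12*v + 1)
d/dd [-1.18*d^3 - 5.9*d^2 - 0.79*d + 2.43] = -3.54*d^2 - 11.8*d - 0.79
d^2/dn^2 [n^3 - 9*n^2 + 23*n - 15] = 6*n - 18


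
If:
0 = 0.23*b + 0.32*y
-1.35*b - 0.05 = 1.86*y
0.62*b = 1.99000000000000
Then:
No Solution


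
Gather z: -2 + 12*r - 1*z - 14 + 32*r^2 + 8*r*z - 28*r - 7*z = 32*r^2 - 16*r + z*(8*r - 8) - 16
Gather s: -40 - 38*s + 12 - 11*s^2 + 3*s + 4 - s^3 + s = -s^3 - 11*s^2 - 34*s - 24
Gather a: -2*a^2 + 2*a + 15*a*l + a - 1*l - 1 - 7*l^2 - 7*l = -2*a^2 + a*(15*l + 3) - 7*l^2 - 8*l - 1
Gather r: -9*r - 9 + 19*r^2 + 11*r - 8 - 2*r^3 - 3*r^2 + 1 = -2*r^3 + 16*r^2 + 2*r - 16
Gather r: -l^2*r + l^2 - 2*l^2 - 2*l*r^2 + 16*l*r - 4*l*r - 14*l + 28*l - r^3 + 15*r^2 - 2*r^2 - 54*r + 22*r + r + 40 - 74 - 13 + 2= -l^2 + 14*l - r^3 + r^2*(13 - 2*l) + r*(-l^2 + 12*l - 31) - 45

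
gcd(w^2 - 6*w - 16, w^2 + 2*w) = w + 2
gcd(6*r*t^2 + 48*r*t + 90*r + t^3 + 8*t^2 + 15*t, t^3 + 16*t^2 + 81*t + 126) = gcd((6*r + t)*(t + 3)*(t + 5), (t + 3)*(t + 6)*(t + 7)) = t + 3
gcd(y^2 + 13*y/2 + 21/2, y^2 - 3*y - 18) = y + 3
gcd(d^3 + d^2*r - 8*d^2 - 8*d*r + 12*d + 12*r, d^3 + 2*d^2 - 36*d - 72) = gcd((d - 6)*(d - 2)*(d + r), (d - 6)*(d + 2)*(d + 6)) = d - 6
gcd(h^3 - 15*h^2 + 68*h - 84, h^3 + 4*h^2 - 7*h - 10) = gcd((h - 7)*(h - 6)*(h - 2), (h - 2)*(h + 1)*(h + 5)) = h - 2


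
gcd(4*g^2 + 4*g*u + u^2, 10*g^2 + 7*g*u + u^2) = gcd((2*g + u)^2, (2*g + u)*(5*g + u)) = 2*g + u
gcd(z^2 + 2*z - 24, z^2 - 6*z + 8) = z - 4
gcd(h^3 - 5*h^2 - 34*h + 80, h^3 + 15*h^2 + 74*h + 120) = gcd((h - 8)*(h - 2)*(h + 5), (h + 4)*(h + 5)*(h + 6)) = h + 5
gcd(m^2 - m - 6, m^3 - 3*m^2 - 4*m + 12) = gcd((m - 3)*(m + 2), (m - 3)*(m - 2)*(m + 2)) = m^2 - m - 6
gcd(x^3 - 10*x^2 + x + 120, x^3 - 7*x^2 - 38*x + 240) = x^2 - 13*x + 40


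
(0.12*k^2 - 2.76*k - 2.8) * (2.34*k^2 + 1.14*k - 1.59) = 0.2808*k^4 - 6.3216*k^3 - 9.8892*k^2 + 1.1964*k + 4.452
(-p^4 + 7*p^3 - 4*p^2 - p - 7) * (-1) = p^4 - 7*p^3 + 4*p^2 + p + 7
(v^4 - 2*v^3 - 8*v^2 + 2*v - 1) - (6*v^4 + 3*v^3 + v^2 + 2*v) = -5*v^4 - 5*v^3 - 9*v^2 - 1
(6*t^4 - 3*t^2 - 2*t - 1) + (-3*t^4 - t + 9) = 3*t^4 - 3*t^2 - 3*t + 8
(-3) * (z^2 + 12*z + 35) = -3*z^2 - 36*z - 105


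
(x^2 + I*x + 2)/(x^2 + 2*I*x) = (x - I)/x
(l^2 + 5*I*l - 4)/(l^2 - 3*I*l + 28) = (l + I)/(l - 7*I)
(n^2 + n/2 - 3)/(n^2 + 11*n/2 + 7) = (2*n - 3)/(2*n + 7)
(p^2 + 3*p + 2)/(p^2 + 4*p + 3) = (p + 2)/(p + 3)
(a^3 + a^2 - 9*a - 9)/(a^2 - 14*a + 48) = (a^3 + a^2 - 9*a - 9)/(a^2 - 14*a + 48)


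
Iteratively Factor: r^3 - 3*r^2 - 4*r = (r - 4)*(r^2 + r) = r*(r - 4)*(r + 1)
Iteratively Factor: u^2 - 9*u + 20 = (u - 5)*(u - 4)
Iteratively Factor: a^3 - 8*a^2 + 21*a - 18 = (a - 2)*(a^2 - 6*a + 9) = (a - 3)*(a - 2)*(a - 3)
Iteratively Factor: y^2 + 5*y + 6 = (y + 3)*(y + 2)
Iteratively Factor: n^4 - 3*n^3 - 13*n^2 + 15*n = (n - 5)*(n^3 + 2*n^2 - 3*n) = (n - 5)*(n - 1)*(n^2 + 3*n) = (n - 5)*(n - 1)*(n + 3)*(n)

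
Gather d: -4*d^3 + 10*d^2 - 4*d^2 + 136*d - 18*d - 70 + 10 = -4*d^3 + 6*d^2 + 118*d - 60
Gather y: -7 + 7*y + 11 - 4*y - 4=3*y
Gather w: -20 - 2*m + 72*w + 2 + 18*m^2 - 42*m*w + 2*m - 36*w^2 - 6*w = 18*m^2 - 36*w^2 + w*(66 - 42*m) - 18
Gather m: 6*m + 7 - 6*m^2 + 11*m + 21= -6*m^2 + 17*m + 28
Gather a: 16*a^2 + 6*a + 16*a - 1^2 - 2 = 16*a^2 + 22*a - 3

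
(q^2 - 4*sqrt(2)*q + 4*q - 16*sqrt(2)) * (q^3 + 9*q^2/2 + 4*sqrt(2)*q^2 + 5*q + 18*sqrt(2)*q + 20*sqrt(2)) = q^5 + 17*q^4/2 - 9*q^3 - 252*q^2 - 736*q - 640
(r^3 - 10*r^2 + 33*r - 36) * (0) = 0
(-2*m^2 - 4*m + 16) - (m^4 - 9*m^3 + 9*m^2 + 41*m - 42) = -m^4 + 9*m^3 - 11*m^2 - 45*m + 58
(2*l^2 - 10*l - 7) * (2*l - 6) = 4*l^3 - 32*l^2 + 46*l + 42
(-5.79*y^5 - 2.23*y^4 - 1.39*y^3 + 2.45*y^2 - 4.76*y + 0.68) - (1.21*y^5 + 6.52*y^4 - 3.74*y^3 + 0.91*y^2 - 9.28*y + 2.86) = -7.0*y^5 - 8.75*y^4 + 2.35*y^3 + 1.54*y^2 + 4.52*y - 2.18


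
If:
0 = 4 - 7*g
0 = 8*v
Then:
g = 4/7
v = 0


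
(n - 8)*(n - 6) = n^2 - 14*n + 48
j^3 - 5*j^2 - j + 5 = (j - 5)*(j - 1)*(j + 1)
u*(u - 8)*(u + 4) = u^3 - 4*u^2 - 32*u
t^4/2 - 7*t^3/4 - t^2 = t^2*(t/2 + 1/4)*(t - 4)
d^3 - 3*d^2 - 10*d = d*(d - 5)*(d + 2)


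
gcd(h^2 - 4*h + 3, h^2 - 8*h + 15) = h - 3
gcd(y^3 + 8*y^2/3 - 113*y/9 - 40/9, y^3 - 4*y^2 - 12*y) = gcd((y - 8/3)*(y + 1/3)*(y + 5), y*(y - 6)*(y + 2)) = 1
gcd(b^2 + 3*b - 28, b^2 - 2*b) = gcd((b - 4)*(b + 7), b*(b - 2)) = 1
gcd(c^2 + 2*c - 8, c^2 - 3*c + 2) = c - 2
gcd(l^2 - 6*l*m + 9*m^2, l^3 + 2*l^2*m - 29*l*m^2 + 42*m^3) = l - 3*m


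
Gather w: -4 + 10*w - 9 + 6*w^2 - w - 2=6*w^2 + 9*w - 15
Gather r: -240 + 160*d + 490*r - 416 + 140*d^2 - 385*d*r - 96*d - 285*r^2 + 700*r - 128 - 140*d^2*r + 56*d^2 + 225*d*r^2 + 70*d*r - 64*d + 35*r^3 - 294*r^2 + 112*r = 196*d^2 + 35*r^3 + r^2*(225*d - 579) + r*(-140*d^2 - 315*d + 1302) - 784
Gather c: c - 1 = c - 1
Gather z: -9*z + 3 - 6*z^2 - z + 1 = -6*z^2 - 10*z + 4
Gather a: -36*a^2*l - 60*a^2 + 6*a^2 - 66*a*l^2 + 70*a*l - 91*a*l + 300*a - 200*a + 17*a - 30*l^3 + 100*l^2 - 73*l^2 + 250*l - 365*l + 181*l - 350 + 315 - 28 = a^2*(-36*l - 54) + a*(-66*l^2 - 21*l + 117) - 30*l^3 + 27*l^2 + 66*l - 63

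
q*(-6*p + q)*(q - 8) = -6*p*q^2 + 48*p*q + q^3 - 8*q^2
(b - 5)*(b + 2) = b^2 - 3*b - 10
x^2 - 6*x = x*(x - 6)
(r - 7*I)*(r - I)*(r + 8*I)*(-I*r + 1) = -I*r^4 + r^3 - 57*I*r^2 + r - 56*I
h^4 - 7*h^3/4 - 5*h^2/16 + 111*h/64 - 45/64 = (h - 5/4)*(h - 3/4)^2*(h + 1)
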